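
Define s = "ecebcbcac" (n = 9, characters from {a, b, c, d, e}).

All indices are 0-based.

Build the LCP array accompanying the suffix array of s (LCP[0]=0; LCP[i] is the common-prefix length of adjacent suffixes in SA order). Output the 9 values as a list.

[0, 0, 2, 0, 1, 1, 1, 0, 1]

rank→(start, suffix):
  0 → (7, 'ac')
  1 → (5, 'bcac')
  2 → (3, 'bcbcac')
  3 → (8, 'c')
  4 → (6, 'cac')
  5 → (4, 'cbcac')
  6 → (1, 'cebcbcac')
  7 → (2, 'ebcbcac')
  8 → (0, 'ecebcbcac')

SA = [7, 5, 3, 8, 6, 4, 1, 2, 0]
i: (SA[i-1],SA[i]) lcp shared
  1: (7,5) 0 ''
  2: (5,3) 2 'bc'
  3: (3,8) 0 ''
  4: (8,6) 1 'c'
  5: (6,4) 1 'c'
  6: (4,1) 1 'c'
  7: (1,2) 0 ''
  8: (2,0) 1 'e'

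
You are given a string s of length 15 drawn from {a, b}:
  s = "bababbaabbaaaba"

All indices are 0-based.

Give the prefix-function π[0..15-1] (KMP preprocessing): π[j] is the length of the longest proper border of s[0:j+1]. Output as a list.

[0, 0, 1, 2, 3, 1, 2, 0, 1, 1, 2, 0, 0, 1, 2]

π[0] = 0
j=1 s[j]='a': π[1]=0 (border '')
j=2 s[j]='b': π[2]=1 (border 'b')
j=3 s[j]='a': π[3]=2 (border 'ba')
j=4 s[j]='b': π[4]=3 (border 'bab')
j=5 s[j]='b': k: 3→1→0; π[5]=1 (border 'b')
j=6 s[j]='a': π[6]=2 (border 'ba')
j=7 s[j]='a': k: 2→0; π[7]=0 (border '')
j=8 s[j]='b': π[8]=1 (border 'b')
j=9 s[j]='b': k: 1→0; π[9]=1 (border 'b')
j=10 s[j]='a': π[10]=2 (border 'ba')
j=11 s[j]='a': k: 2→0; π[11]=0 (border '')
j=12 s[j]='a': π[12]=0 (border '')
j=13 s[j]='b': π[13]=1 (border 'b')
j=14 s[j]='a': π[14]=2 (border 'ba')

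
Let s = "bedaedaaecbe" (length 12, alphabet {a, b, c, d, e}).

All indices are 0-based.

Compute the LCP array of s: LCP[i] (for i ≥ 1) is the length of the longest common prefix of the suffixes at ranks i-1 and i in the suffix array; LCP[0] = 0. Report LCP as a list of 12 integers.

[0, 1, 2, 0, 2, 0, 0, 2, 0, 1, 1, 3]

sorted suffixes:
  #0 SA[0]=6  'aaecbe'
  #1 SA[1]=7  'aecbe'
  #2 SA[2]=3  'aedaaecbe'
  #3 SA[3]=10  'be'
  #4 SA[4]=0  'bedaedaaecbe'
  #5 SA[5]=9  'cbe'
  #6 SA[6]=5  'daaecbe'
  #7 SA[7]=2  'daedaaecbe'
  #8 SA[8]=11  'e'
  #9 SA[9]=8  'ecbe'
  #10 SA[10]=4  'edaaecbe'
  #11 SA[11]=1  'edaedaaecbe'

SA = [6, 7, 3, 10, 0, 9, 5, 2, 11, 8, 4, 1]
rank  pair      lcp
   1  s[6:],s[7:]  1  'a'
   2  s[7:],s[3:]  2  'ae'
   3  s[3:],s[10:]  0  ''
   4  s[10:],s[0:]  2  'be'
   5  s[0:],s[9:]  0  ''
   6  s[9:],s[5:]  0  ''
   7  s[5:],s[2:]  2  'da'
   8  s[2:],s[11:]  0  ''
   9  s[11:],s[8:]  1  'e'
  10  s[8:],s[4:]  1  'e'
  11  s[4:],s[1:]  3  'eda'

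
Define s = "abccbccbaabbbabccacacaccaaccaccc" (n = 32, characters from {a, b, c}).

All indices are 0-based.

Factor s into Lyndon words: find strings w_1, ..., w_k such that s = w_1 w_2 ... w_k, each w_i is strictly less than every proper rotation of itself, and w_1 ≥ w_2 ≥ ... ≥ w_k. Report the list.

["abccbccb", "aabbbabccacacaccaaccaccc"]

emit factor 1: 'abccbccb' (i=0, period=8)
emit factor 2: 'aabbbabccacacaccaaccaccc' (i=8, period=24)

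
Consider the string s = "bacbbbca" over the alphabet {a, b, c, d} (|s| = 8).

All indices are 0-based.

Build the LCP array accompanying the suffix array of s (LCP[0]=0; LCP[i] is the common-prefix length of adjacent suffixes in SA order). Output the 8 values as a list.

sorted suffixes:
  #0 SA[0]=7  'a'
  #1 SA[1]=1  'acbbbca'
  #2 SA[2]=0  'bacbbbca'
  #3 SA[3]=3  'bbbca'
  #4 SA[4]=4  'bbca'
  #5 SA[5]=5  'bca'
  #6 SA[6]=6  'ca'
  #7 SA[7]=2  'cbbbca'

SA = [7, 1, 0, 3, 4, 5, 6, 2]
[i] adj suffixes → lcp
  [1] 7/1 → 1 ('a')
  [2] 1/0 → 0 ('')
  [3] 0/3 → 1 ('b')
  [4] 3/4 → 2 ('bb')
  [5] 4/5 → 1 ('b')
  [6] 5/6 → 0 ('')
  [7] 6/2 → 1 ('c')

[0, 1, 0, 1, 2, 1, 0, 1]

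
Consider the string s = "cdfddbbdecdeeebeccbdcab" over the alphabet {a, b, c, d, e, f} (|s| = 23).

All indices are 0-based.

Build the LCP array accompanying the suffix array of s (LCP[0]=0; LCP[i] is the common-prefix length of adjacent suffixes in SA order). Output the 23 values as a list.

[0, 0, 1, 1, 2, 1, 0, 1, 1, 1, 2, 0, 1, 1, 1, 2, 1, 0, 1, 2, 1, 2, 0]

sorted suffixes:
  #0 SA[0]=21  'ab'
  #1 SA[1]=22  'b'
  #2 SA[2]=5  'bbdecdeeebeccbdcab'
  #3 SA[3]=18  'bdcab'
  #4 SA[4]=6  'bdecdeeebeccbdcab'
  #5 SA[5]=14  'beccbdcab'
  #6 SA[6]=20  'cab'
  #7 SA[7]=17  'cbdcab'
  #8 SA[8]=16  'ccbdcab'
  #9 SA[9]=9  'cdeeebeccbdcab'
  #10 SA[10]=0  'cdfddbbdecdeeebeccbdcab'
  #11 SA[11]=4  'dbbdecdeeebeccbdcab'
  #12 SA[12]=19  'dcab'
  #13 SA[13]=3  'ddbbdecdeeebeccbdcab'
  #14 SA[14]=7  'decdeeebeccbdcab'
  #15 SA[15]=10  'deeebeccbdcab'
  #16 SA[16]=1  'dfddbbdecdeeebeccbdcab'
  #17 SA[17]=13  'ebeccbdcab'
  #18 SA[18]=15  'eccbdcab'
  #19 SA[19]=8  'ecdeeebeccbdcab'
  #20 SA[20]=12  'eebeccbdcab'
  #21 SA[21]=11  'eeebeccbdcab'
  #22 SA[22]=2  'fddbbdecdeeebeccbdcab'

SA = [21, 22, 5, 18, 6, 14, 20, 17, 16, 9, 0, 4, 19, 3, 7, 10, 1, 13, 15, 8, 12, 11, 2]
[i] adj suffixes → lcp
  [1] 21/22 → 0 ('')
  [2] 22/5 → 1 ('b')
  [3] 5/18 → 1 ('b')
  [4] 18/6 → 2 ('bd')
  [5] 6/14 → 1 ('b')
  [6] 14/20 → 0 ('')
  [7] 20/17 → 1 ('c')
  [8] 17/16 → 1 ('c')
  [9] 16/9 → 1 ('c')
  [10] 9/0 → 2 ('cd')
  [11] 0/4 → 0 ('')
  [12] 4/19 → 1 ('d')
  [13] 19/3 → 1 ('d')
  [14] 3/7 → 1 ('d')
  [15] 7/10 → 2 ('de')
  [16] 10/1 → 1 ('d')
  [17] 1/13 → 0 ('')
  [18] 13/15 → 1 ('e')
  [19] 15/8 → 2 ('ec')
  [20] 8/12 → 1 ('e')
  [21] 12/11 → 2 ('ee')
  [22] 11/2 → 0 ('')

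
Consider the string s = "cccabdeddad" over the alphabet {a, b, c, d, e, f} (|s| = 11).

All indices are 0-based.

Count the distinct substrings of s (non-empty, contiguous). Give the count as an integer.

rank→(start, suffix):
  0 → (3, 'abdeddad')
  1 → (9, 'ad')
  2 → (4, 'bdeddad')
  3 → (2, 'cabdeddad')
  4 → (1, 'ccabdeddad')
  5 → (0, 'cccabdeddad')
  6 → (10, 'd')
  7 → (8, 'dad')
  8 → (7, 'ddad')
  9 → (5, 'deddad')
  10 → (6, 'eddad')

SA = [3, 9, 4, 2, 1, 0, 10, 8, 7, 5, 6]
i: (SA[i-1],SA[i]) lcp shared
  1: (3,9) 1 'a'
  2: (9,4) 0 ''
  3: (4,2) 0 ''
  4: (2,1) 1 'c'
  5: (1,0) 2 'cc'
  6: (0,10) 0 ''
  7: (10,8) 1 'd'
  8: (8,7) 1 'd'
  9: (7,5) 1 'd'
  10: (5,6) 0 ''

n(n+1)/2 = 11·12/2 = 66
Σ LCP = 0 + 1 + 0 + 0 + 1 + 2 + 0 + 1 + 1 + 1 + 0 = 7
distinct = 66 − 7 = 59

59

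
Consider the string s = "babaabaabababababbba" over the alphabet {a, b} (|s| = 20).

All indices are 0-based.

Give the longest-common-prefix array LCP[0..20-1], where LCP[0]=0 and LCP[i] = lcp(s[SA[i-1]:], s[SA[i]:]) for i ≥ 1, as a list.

rank | idx | suffix
   0 |  19 | a
   1 |   3 | aabaabababababbba
   2 |   6 | aabababababbba
   3 |   1 | abaabaabababababbba
   4 |   4 | abaabababababbba
   5 |   7 | abababababbba
   6 |   9 | ababababbba
   7 |  11 | abababbba
   8 |  13 | ababbba
   9 |  15 | abbba
  10 |  18 | ba
  11 |   2 | baabaabababababbba
  12 |   5 | baabababababbba
  13 |   0 | babaabaabababababbba
  14 |   8 | bababababbba
  15 |  10 | babababbba
  16 |  12 | bababbba
  17 |  14 | babbba
  18 |  17 | bba
  19 |  16 | bbba

SA = [19, 3, 6, 1, 4, 7, 9, 11, 13, 15, 18, 2, 5, 0, 8, 10, 12, 14, 17, 16]
rank  pair      lcp
   1  s[19:],s[3:]  1  'a'
   2  s[3:],s[6:]  4  'aaba'
   3  s[6:],s[1:]  1  'a'
   4  s[1:],s[4:]  6  'abaaba'
   5  s[4:],s[7:]  3  'aba'
   6  s[7:],s[9:]  8  'abababab'
   7  s[9:],s[11:]  6  'ababab'
   8  s[11:],s[13:]  4  'abab'
   9  s[13:],s[15:]  2  'ab'
  10  s[15:],s[18:]  0  ''
  11  s[18:],s[2:]  2  'ba'
  12  s[2:],s[5:]  5  'baaba'
  13  s[5:],s[0:]  2  'ba'
  14  s[0:],s[8:]  4  'baba'
  15  s[8:],s[10:]  7  'bababab'
  16  s[10:],s[12:]  5  'babab'
  17  s[12:],s[14:]  3  'bab'
  18  s[14:],s[17:]  1  'b'
  19  s[17:],s[16:]  2  'bb'

[0, 1, 4, 1, 6, 3, 8, 6, 4, 2, 0, 2, 5, 2, 4, 7, 5, 3, 1, 2]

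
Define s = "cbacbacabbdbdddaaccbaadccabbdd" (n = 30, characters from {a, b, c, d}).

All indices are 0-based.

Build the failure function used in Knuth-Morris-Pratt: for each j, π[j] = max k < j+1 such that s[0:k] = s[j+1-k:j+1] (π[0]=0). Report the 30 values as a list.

π[0] = 0
j=1 s[j]='b': π[1]=0 (border '')
j=2 s[j]='a': π[2]=0 (border '')
j=3 s[j]='c': π[3]=1 (border 'c')
j=4 s[j]='b': π[4]=2 (border 'cb')
j=5 s[j]='a': π[5]=3 (border 'cba')
j=6 s[j]='c': π[6]=4 (border 'cbac')
j=7 s[j]='a': k: 4→1→0; π[7]=0 (border '')
j=8 s[j]='b': π[8]=0 (border '')
j=9 s[j]='b': π[9]=0 (border '')
j=10 s[j]='d': π[10]=0 (border '')
j=11 s[j]='b': π[11]=0 (border '')
j=12 s[j]='d': π[12]=0 (border '')
j=13 s[j]='d': π[13]=0 (border '')
j=14 s[j]='d': π[14]=0 (border '')
j=15 s[j]='a': π[15]=0 (border '')
j=16 s[j]='a': π[16]=0 (border '')
j=17 s[j]='c': π[17]=1 (border 'c')
j=18 s[j]='c': k: 1→0; π[18]=1 (border 'c')
j=19 s[j]='b': π[19]=2 (border 'cb')
j=20 s[j]='a': π[20]=3 (border 'cba')
j=21 s[j]='a': k: 3→0; π[21]=0 (border '')
j=22 s[j]='d': π[22]=0 (border '')
j=23 s[j]='c': π[23]=1 (border 'c')
j=24 s[j]='c': k: 1→0; π[24]=1 (border 'c')
j=25 s[j]='a': k: 1→0; π[25]=0 (border '')
j=26 s[j]='b': π[26]=0 (border '')
j=27 s[j]='b': π[27]=0 (border '')
j=28 s[j]='d': π[28]=0 (border '')
j=29 s[j]='d': π[29]=0 (border '')

[0, 0, 0, 1, 2, 3, 4, 0, 0, 0, 0, 0, 0, 0, 0, 0, 0, 1, 1, 2, 3, 0, 0, 1, 1, 0, 0, 0, 0, 0]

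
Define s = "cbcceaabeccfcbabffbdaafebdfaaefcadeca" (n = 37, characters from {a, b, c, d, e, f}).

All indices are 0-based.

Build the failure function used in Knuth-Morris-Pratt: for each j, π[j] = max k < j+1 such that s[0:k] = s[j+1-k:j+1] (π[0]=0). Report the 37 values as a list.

π[0] = 0
j=1 s[j]='b': π[1]=0 (border '')
j=2 s[j]='c': π[2]=1 (border 'c')
j=3 s[j]='c': k: 1→0; π[3]=1 (border 'c')
j=4 s[j]='e': k: 1→0; π[4]=0 (border '')
j=5 s[j]='a': π[5]=0 (border '')
j=6 s[j]='a': π[6]=0 (border '')
j=7 s[j]='b': π[7]=0 (border '')
j=8 s[j]='e': π[8]=0 (border '')
j=9 s[j]='c': π[9]=1 (border 'c')
j=10 s[j]='c': k: 1→0; π[10]=1 (border 'c')
j=11 s[j]='f': k: 1→0; π[11]=0 (border '')
j=12 s[j]='c': π[12]=1 (border 'c')
j=13 s[j]='b': π[13]=2 (border 'cb')
j=14 s[j]='a': k: 2→0; π[14]=0 (border '')
j=15 s[j]='b': π[15]=0 (border '')
j=16 s[j]='f': π[16]=0 (border '')
j=17 s[j]='f': π[17]=0 (border '')
j=18 s[j]='b': π[18]=0 (border '')
j=19 s[j]='d': π[19]=0 (border '')
j=20 s[j]='a': π[20]=0 (border '')
j=21 s[j]='a': π[21]=0 (border '')
j=22 s[j]='f': π[22]=0 (border '')
j=23 s[j]='e': π[23]=0 (border '')
j=24 s[j]='b': π[24]=0 (border '')
j=25 s[j]='d': π[25]=0 (border '')
j=26 s[j]='f': π[26]=0 (border '')
j=27 s[j]='a': π[27]=0 (border '')
j=28 s[j]='a': π[28]=0 (border '')
j=29 s[j]='e': π[29]=0 (border '')
j=30 s[j]='f': π[30]=0 (border '')
j=31 s[j]='c': π[31]=1 (border 'c')
j=32 s[j]='a': k: 1→0; π[32]=0 (border '')
j=33 s[j]='d': π[33]=0 (border '')
j=34 s[j]='e': π[34]=0 (border '')
j=35 s[j]='c': π[35]=1 (border 'c')
j=36 s[j]='a': k: 1→0; π[36]=0 (border '')

[0, 0, 1, 1, 0, 0, 0, 0, 0, 1, 1, 0, 1, 2, 0, 0, 0, 0, 0, 0, 0, 0, 0, 0, 0, 0, 0, 0, 0, 0, 0, 1, 0, 0, 0, 1, 0]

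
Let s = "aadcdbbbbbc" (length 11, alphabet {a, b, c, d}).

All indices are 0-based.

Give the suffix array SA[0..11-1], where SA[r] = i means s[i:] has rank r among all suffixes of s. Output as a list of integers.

[0, 1, 5, 6, 7, 8, 9, 10, 3, 4, 2]

rank→(start, suffix):
  0 → (0, 'aadcdbbbbbc')
  1 → (1, 'adcdbbbbbc')
  2 → (5, 'bbbbbc')
  3 → (6, 'bbbbc')
  4 → (7, 'bbbc')
  5 → (8, 'bbc')
  6 → (9, 'bc')
  7 → (10, 'c')
  8 → (3, 'cdbbbbbc')
  9 → (4, 'dbbbbbc')
  10 → (2, 'dcdbbbbbc')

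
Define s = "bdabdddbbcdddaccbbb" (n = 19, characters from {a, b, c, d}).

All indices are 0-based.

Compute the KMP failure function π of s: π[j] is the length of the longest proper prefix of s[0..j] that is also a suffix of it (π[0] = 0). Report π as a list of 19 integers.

[0, 0, 0, 1, 2, 0, 0, 1, 1, 0, 0, 0, 0, 0, 0, 0, 1, 1, 1]

π[0] = 0
j=1 s[j]='d': π[1]=0 (border '')
j=2 s[j]='a': π[2]=0 (border '')
j=3 s[j]='b': π[3]=1 (border 'b')
j=4 s[j]='d': π[4]=2 (border 'bd')
j=5 s[j]='d': k: 2→0; π[5]=0 (border '')
j=6 s[j]='d': π[6]=0 (border '')
j=7 s[j]='b': π[7]=1 (border 'b')
j=8 s[j]='b': k: 1→0; π[8]=1 (border 'b')
j=9 s[j]='c': k: 1→0; π[9]=0 (border '')
j=10 s[j]='d': π[10]=0 (border '')
j=11 s[j]='d': π[11]=0 (border '')
j=12 s[j]='d': π[12]=0 (border '')
j=13 s[j]='a': π[13]=0 (border '')
j=14 s[j]='c': π[14]=0 (border '')
j=15 s[j]='c': π[15]=0 (border '')
j=16 s[j]='b': π[16]=1 (border 'b')
j=17 s[j]='b': k: 1→0; π[17]=1 (border 'b')
j=18 s[j]='b': k: 1→0; π[18]=1 (border 'b')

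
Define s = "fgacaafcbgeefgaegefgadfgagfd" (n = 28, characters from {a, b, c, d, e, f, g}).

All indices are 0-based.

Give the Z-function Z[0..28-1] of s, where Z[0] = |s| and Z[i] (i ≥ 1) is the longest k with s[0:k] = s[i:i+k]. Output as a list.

Z[0]=28
i=1: fresh scan; Z[1]=0
i=2: fresh scan; Z[2]=0
i=3: fresh scan; Z[3]=0
i=4: fresh scan; Z[4]=0
i=5: fresh scan; Z[5]=0
i=6: fresh scan; Z[6]=1 extend→box=[6,7)
i=7: fresh scan; Z[7]=0
i=8: fresh scan; Z[8]=0
i=9: fresh scan; Z[9]=0
i=10: fresh scan; Z[10]=0
i=11: fresh scan; Z[11]=0
i=12: fresh scan; Z[12]=3 extend→box=[12,15)
i=13: min(r-i=2, Z[1]=0)=0; Z[13]=0
i=14: min(r-i=1, Z[2]=0)=0; Z[14]=0
i=15: fresh scan; Z[15]=0
i=16: fresh scan; Z[16]=0
i=17: fresh scan; Z[17]=0
i=18: fresh scan; Z[18]=3 extend→box=[18,21)
i=19: min(r-i=2, Z[1]=0)=0; Z[19]=0
i=20: min(r-i=1, Z[2]=0)=0; Z[20]=0
i=21: fresh scan; Z[21]=0
i=22: fresh scan; Z[22]=3 extend→box=[22,25)
i=23: min(r-i=2, Z[1]=0)=0; Z[23]=0
i=24: min(r-i=1, Z[2]=0)=0; Z[24]=0
i=25: fresh scan; Z[25]=0
i=26: fresh scan; Z[26]=1 extend→box=[26,27)
i=27: fresh scan; Z[27]=0

[28, 0, 0, 0, 0, 0, 1, 0, 0, 0, 0, 0, 3, 0, 0, 0, 0, 0, 3, 0, 0, 0, 3, 0, 0, 0, 1, 0]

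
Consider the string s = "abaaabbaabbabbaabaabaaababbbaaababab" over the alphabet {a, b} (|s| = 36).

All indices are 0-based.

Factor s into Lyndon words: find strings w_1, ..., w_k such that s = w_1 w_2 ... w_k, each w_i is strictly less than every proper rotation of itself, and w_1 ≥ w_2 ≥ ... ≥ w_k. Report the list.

["ab", "aaabbaabbabbaabaab", "aaababbb", "aaababab"]

emit factor 1: 'ab' (i=0, period=2)
emit factor 2: 'aaabbaabbabbaabaab' (i=2, period=18)
emit factor 3: 'aaababbb' (i=20, period=8)
emit factor 4: 'aaababab' (i=28, period=8)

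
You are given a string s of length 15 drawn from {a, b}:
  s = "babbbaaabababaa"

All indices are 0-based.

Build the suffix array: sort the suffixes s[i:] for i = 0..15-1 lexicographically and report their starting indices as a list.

rank | idx | suffix
   0 |  14 | a
   1 |  13 | aa
   2 |   5 | aaabababaa
   3 |   6 | aabababaa
   4 |  11 | abaa
   5 |   9 | ababaa
   6 |   7 | abababaa
   7 |   1 | abbbaaabababaa
   8 |  12 | baa
   9 |   4 | baaabababaa
  10 |  10 | babaa
  11 |   8 | bababaa
  12 |   0 | babbbaaabababaa
  13 |   3 | bbaaabababaa
  14 |   2 | bbbaaabababaa

[14, 13, 5, 6, 11, 9, 7, 1, 12, 4, 10, 8, 0, 3, 2]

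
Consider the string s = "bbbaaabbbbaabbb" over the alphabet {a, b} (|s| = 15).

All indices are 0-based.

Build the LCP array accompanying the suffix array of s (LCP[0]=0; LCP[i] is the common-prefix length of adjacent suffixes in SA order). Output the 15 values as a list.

rank→(start, suffix):
  0 → (3, 'aaabbbbaabbb')
  1 → (10, 'aabbb')
  2 → (4, 'aabbbbaabbb')
  3 → (11, 'abbb')
  4 → (5, 'abbbbaabbb')
  5 → (14, 'b')
  6 → (2, 'baaabbbbaabbb')
  7 → (9, 'baabbb')
  8 → (13, 'bb')
  9 → (1, 'bbaaabbbbaabbb')
  10 → (8, 'bbaabbb')
  11 → (12, 'bbb')
  12 → (0, 'bbbaaabbbbaabbb')
  13 → (7, 'bbbaabbb')
  14 → (6, 'bbbbaabbb')

SA = [3, 10, 4, 11, 5, 14, 2, 9, 13, 1, 8, 12, 0, 7, 6]
rank  pair      lcp
   1  s[3:],s[10:]  2  'aa'
   2  s[10:],s[4:]  5  'aabbb'
   3  s[4:],s[11:]  1  'a'
   4  s[11:],s[5:]  4  'abbb'
   5  s[5:],s[14:]  0  ''
   6  s[14:],s[2:]  1  'b'
   7  s[2:],s[9:]  3  'baa'
   8  s[9:],s[13:]  1  'b'
   9  s[13:],s[1:]  2  'bb'
  10  s[1:],s[8:]  4  'bbaa'
  11  s[8:],s[12:]  2  'bb'
  12  s[12:],s[0:]  3  'bbb'
  13  s[0:],s[7:]  5  'bbbaa'
  14  s[7:],s[6:]  3  'bbb'

[0, 2, 5, 1, 4, 0, 1, 3, 1, 2, 4, 2, 3, 5, 3]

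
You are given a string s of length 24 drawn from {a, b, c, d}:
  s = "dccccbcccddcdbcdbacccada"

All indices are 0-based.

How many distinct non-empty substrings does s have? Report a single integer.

265

rank→(start, suffix):
  0 → (23, 'a')
  1 → (17, 'acccada')
  2 → (21, 'ada')
  3 → (16, 'bacccada')
  4 → (5, 'bcccddcdbcdbacccada')
  5 → (13, 'bcdbacccada')
  6 → (20, 'cada')
  7 → (4, 'cbcccddcdbcdbacccada')
  8 → (19, 'ccada')
  9 → (3, 'ccbcccddcdbcdbacccada')
  10 → (18, 'cccada')
  11 → (2, 'cccbcccddcdbcdbacccada')
  12 → (1, 'ccccbcccddcdbcdbacccada')
  13 → (6, 'cccddcdbcdbacccada')
  14 → (7, 'ccddcdbcdbacccada')
  15 → (14, 'cdbacccada')
  16 → (11, 'cdbcdbacccada')
  17 → (8, 'cddcdbcdbacccada')
  18 → (22, 'da')
  19 → (15, 'dbacccada')
  20 → (12, 'dbcdbacccada')
  21 → (0, 'dccccbcccddcdbcdbacccada')
  22 → (10, 'dcdbcdbacccada')
  23 → (9, 'ddcdbcdbacccada')

SA = [23, 17, 21, 16, 5, 13, 20, 4, 19, 3, 18, 2, 1, 6, 7, 14, 11, 8, 22, 15, 12, 0, 10, 9]
i: (SA[i-1],SA[i]) lcp shared
  1: (23,17) 1 'a'
  2: (17,21) 1 'a'
  3: (21,16) 0 ''
  4: (16,5) 1 'b'
  5: (5,13) 2 'bc'
  6: (13,20) 0 ''
  7: (20,4) 1 'c'
  8: (4,19) 1 'c'
  9: (19,3) 2 'cc'
  10: (3,18) 2 'cc'
  11: (18,2) 3 'ccc'
  12: (2,1) 3 'ccc'
  13: (1,6) 3 'ccc'
  14: (6,7) 2 'cc'
  15: (7,14) 1 'c'
  16: (14,11) 3 'cdb'
  17: (11,8) 2 'cd'
  18: (8,22) 0 ''
  19: (22,15) 1 'd'
  20: (15,12) 2 'db'
  21: (12,0) 1 'd'
  22: (0,10) 2 'dc'
  23: (10,9) 1 'd'

n(n+1)/2 = 24·25/2 = 300
Σ LCP = 0 + 1 + 1 + 0 + 1 + 2 + 0 + 1 + 1 + 2 + 2 + 3 + 3 + 3 + 2 + 1 + 3 + 2 + 0 + 1 + 2 + 1 + 2 + 1 = 35
distinct = 300 − 35 = 265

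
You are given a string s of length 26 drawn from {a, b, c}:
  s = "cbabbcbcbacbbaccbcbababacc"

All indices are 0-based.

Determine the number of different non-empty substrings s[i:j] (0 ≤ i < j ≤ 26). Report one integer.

293

rank | idx | suffix
   0 |  19 | ababacc
   1 |  21 | abacc
   2 |   2 | abbcbcbacbbaccbcbababacc
   3 |   9 | acbbaccbcbababacc
   4 |  23 | acc
   5 |  13 | accbcbababacc
   6 |  18 | bababacc
   7 |  20 | babacc
   8 |   1 | babbcbcbacbbaccbcbababacc
   9 |   8 | bacbbaccbcbababacc
  10 |  22 | bacc
  11 |  12 | baccbcbababacc
  12 |  11 | bbaccbcbababacc
  13 |   3 | bbcbcbacbbaccbcbababacc
  14 |  16 | bcbababacc
  15 |   6 | bcbacbbaccbcbababacc
  16 |   4 | bcbcbacbbaccbcbababacc
  17 |  25 | c
  18 |  17 | cbababacc
  19 |   0 | cbabbcbcbacbbaccbcbababacc
  20 |   7 | cbacbbaccbcbababacc
  21 |  10 | cbbaccbcbababacc
  22 |  15 | cbcbababacc
  23 |   5 | cbcbacbbaccbcbababacc
  24 |  24 | cc
  25 |  14 | ccbcbababacc

SA = [19, 21, 2, 9, 23, 13, 18, 20, 1, 8, 22, 12, 11, 3, 16, 6, 4, 25, 17, 0, 7, 10, 15, 5, 24, 14]
i: (SA[i-1],SA[i]) lcp shared
  1: (19,21) 3 'aba'
  2: (21,2) 2 'ab'
  3: (2,9) 1 'a'
  4: (9,23) 2 'ac'
  5: (23,13) 3 'acc'
  6: (13,18) 0 ''
  7: (18,20) 4 'baba'
  8: (20,1) 3 'bab'
  9: (1,8) 2 'ba'
  10: (8,22) 3 'bac'
  11: (22,12) 4 'bacc'
  12: (12,11) 1 'b'
  13: (11,3) 2 'bb'
  14: (3,16) 1 'b'
  15: (16,6) 4 'bcba'
  16: (6,4) 3 'bcb'
  17: (4,25) 0 ''
  18: (25,17) 1 'c'
  19: (17,0) 4 'cbab'
  20: (0,7) 3 'cba'
  21: (7,10) 2 'cb'
  22: (10,15) 2 'cb'
  23: (15,5) 5 'cbcba'
  24: (5,24) 1 'c'
  25: (24,14) 2 'cc'

n(n+1)/2 = 26·27/2 = 351
Σ LCP = 0 + 3 + 2 + 1 + 2 + 3 + 0 + 4 + 3 + 2 + 3 + 4 + 1 + 2 + 1 + 4 + 3 + 0 + 1 + 4 + 3 + 2 + 2 + 5 + 1 + 2 = 58
distinct = 351 − 58 = 293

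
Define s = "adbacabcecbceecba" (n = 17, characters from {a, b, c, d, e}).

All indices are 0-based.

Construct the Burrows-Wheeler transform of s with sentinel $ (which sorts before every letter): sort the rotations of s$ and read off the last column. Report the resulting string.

rank  rotation            last
    0  $adbacabcecbceecba  a
    1  a$adbacabcecbceecb  b
    2  abcecbceecba$adbac  c
    3  acabcecbceecba$adb  b
    4  adbacabcecbceecba$  $
    5  ba$adbacabcecbceec  c
    6  bacabcecbceecba$ad  d
    7  bcecbceecba$adbaca  a
    8  bceecba$adbacabcec  c
    9  cabcecbceecba$adba  a
   10  cba$adbacabcecbcee  e
   11  cbceecba$adbacabce  e
   12  cecbceecba$adbacab  b
   13  ceecba$adbacabcecb  b
   14  dbacabcecbceecba$a  a
   15  ecba$adbacabcecbce  e
   16  ecbceecba$adbacabc  c
   17  eecba$adbacabcecbc  c

abcb$cdacaeebbaecc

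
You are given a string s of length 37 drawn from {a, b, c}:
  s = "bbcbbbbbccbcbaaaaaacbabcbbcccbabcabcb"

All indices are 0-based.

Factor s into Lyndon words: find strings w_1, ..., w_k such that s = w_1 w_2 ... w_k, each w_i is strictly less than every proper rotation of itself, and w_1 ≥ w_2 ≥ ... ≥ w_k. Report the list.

emit factor 1: 'bbc' (i=0, period=3)
emit factor 2: 'bbbbbccbc' (i=3, period=9)
emit factor 3: 'b' (i=12, period=1)
emit factor 4: 'aaaaaacbabcbbcccbabcabcb' (i=13, period=24)

["bbc", "bbbbbccbc", "b", "aaaaaacbabcbbcccbabcabcb"]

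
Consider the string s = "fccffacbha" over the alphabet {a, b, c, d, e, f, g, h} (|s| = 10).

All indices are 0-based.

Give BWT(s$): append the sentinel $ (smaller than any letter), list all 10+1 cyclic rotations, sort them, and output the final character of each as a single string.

rank  rotation     last
    0  $fccffacbha  a
    1  a$fccffacbh  h
    2  acbha$fccff  f
    3  bha$fccffac  c
    4  cbha$fccffa  a
    5  ccffacbha$f  f
    6  cffacbha$fc  c
    7  facbha$fccf  f
    8  fccffacbha$  $
    9  ffacbha$fcc  c
   10  ha$fccffacb  b

ahfcafcf$cb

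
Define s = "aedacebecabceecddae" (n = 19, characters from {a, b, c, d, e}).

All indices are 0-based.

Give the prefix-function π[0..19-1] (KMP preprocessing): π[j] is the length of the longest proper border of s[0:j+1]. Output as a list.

[0, 0, 0, 1, 0, 0, 0, 0, 0, 1, 0, 0, 0, 0, 0, 0, 0, 1, 2]

π[0] = 0
j=1 s[j]='e': π[1]=0 (border '')
j=2 s[j]='d': π[2]=0 (border '')
j=3 s[j]='a': π[3]=1 (border 'a')
j=4 s[j]='c': k: 1→0; π[4]=0 (border '')
j=5 s[j]='e': π[5]=0 (border '')
j=6 s[j]='b': π[6]=0 (border '')
j=7 s[j]='e': π[7]=0 (border '')
j=8 s[j]='c': π[8]=0 (border '')
j=9 s[j]='a': π[9]=1 (border 'a')
j=10 s[j]='b': k: 1→0; π[10]=0 (border '')
j=11 s[j]='c': π[11]=0 (border '')
j=12 s[j]='e': π[12]=0 (border '')
j=13 s[j]='e': π[13]=0 (border '')
j=14 s[j]='c': π[14]=0 (border '')
j=15 s[j]='d': π[15]=0 (border '')
j=16 s[j]='d': π[16]=0 (border '')
j=17 s[j]='a': π[17]=1 (border 'a')
j=18 s[j]='e': π[18]=2 (border 'ae')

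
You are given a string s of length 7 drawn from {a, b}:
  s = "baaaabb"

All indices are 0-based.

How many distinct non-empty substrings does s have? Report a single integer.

rank→(start, suffix):
  0 → (1, 'aaaabb')
  1 → (2, 'aaabb')
  2 → (3, 'aabb')
  3 → (4, 'abb')
  4 → (6, 'b')
  5 → (0, 'baaaabb')
  6 → (5, 'bb')

SA = [1, 2, 3, 4, 6, 0, 5]
[i] adj suffixes → lcp
  [1] 1/2 → 3 ('aaa')
  [2] 2/3 → 2 ('aa')
  [3] 3/4 → 1 ('a')
  [4] 4/6 → 0 ('')
  [5] 6/0 → 1 ('b')
  [6] 0/5 → 1 ('b')

n(n+1)/2 = 7·8/2 = 28
Σ LCP = 0 + 3 + 2 + 1 + 0 + 1 + 1 = 8
distinct = 28 − 8 = 20

20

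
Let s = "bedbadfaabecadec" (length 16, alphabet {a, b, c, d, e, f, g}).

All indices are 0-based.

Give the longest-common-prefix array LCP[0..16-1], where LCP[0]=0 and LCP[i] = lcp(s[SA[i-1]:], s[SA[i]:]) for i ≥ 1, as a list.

rank→(start, suffix):
  0 → (7, 'aabecadec')
  1 → (8, 'abecadec')
  2 → (12, 'adec')
  3 → (4, 'adfaabecadec')
  4 → (3, 'badfaabecadec')
  5 → (9, 'becadec')
  6 → (0, 'bedbadfaabecadec')
  7 → (15, 'c')
  8 → (11, 'cadec')
  9 → (2, 'dbadfaabecadec')
  10 → (13, 'dec')
  11 → (5, 'dfaabecadec')
  12 → (14, 'ec')
  13 → (10, 'ecadec')
  14 → (1, 'edbadfaabecadec')
  15 → (6, 'faabecadec')

SA = [7, 8, 12, 4, 3, 9, 0, 15, 11, 2, 13, 5, 14, 10, 1, 6]
rank  pair      lcp
   1  s[7:],s[8:]  1  'a'
   2  s[8:],s[12:]  1  'a'
   3  s[12:],s[4:]  2  'ad'
   4  s[4:],s[3:]  0  ''
   5  s[3:],s[9:]  1  'b'
   6  s[9:],s[0:]  2  'be'
   7  s[0:],s[15:]  0  ''
   8  s[15:],s[11:]  1  'c'
   9  s[11:],s[2:]  0  ''
  10  s[2:],s[13:]  1  'd'
  11  s[13:],s[5:]  1  'd'
  12  s[5:],s[14:]  0  ''
  13  s[14:],s[10:]  2  'ec'
  14  s[10:],s[1:]  1  'e'
  15  s[1:],s[6:]  0  ''

[0, 1, 1, 2, 0, 1, 2, 0, 1, 0, 1, 1, 0, 2, 1, 0]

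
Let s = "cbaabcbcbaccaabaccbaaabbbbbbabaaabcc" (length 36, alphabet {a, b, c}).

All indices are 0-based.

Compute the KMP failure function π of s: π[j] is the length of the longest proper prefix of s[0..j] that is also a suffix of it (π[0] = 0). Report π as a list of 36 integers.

π[0] = 0
j=1 s[j]='b': π[1]=0 (border '')
j=2 s[j]='a': π[2]=0 (border '')
j=3 s[j]='a': π[3]=0 (border '')
j=4 s[j]='b': π[4]=0 (border '')
j=5 s[j]='c': π[5]=1 (border 'c')
j=6 s[j]='b': π[6]=2 (border 'cb')
j=7 s[j]='c': k: 2→0; π[7]=1 (border 'c')
j=8 s[j]='b': π[8]=2 (border 'cb')
j=9 s[j]='a': π[9]=3 (border 'cba')
j=10 s[j]='c': k: 3→0; π[10]=1 (border 'c')
j=11 s[j]='c': k: 1→0; π[11]=1 (border 'c')
j=12 s[j]='a': k: 1→0; π[12]=0 (border '')
j=13 s[j]='a': π[13]=0 (border '')
j=14 s[j]='b': π[14]=0 (border '')
j=15 s[j]='a': π[15]=0 (border '')
j=16 s[j]='c': π[16]=1 (border 'c')
j=17 s[j]='c': k: 1→0; π[17]=1 (border 'c')
j=18 s[j]='b': π[18]=2 (border 'cb')
j=19 s[j]='a': π[19]=3 (border 'cba')
j=20 s[j]='a': π[20]=4 (border 'cbaa')
j=21 s[j]='a': k: 4→0; π[21]=0 (border '')
j=22 s[j]='b': π[22]=0 (border '')
j=23 s[j]='b': π[23]=0 (border '')
j=24 s[j]='b': π[24]=0 (border '')
j=25 s[j]='b': π[25]=0 (border '')
j=26 s[j]='b': π[26]=0 (border '')
j=27 s[j]='b': π[27]=0 (border '')
j=28 s[j]='a': π[28]=0 (border '')
j=29 s[j]='b': π[29]=0 (border '')
j=30 s[j]='a': π[30]=0 (border '')
j=31 s[j]='a': π[31]=0 (border '')
j=32 s[j]='a': π[32]=0 (border '')
j=33 s[j]='b': π[33]=0 (border '')
j=34 s[j]='c': π[34]=1 (border 'c')
j=35 s[j]='c': k: 1→0; π[35]=1 (border 'c')

[0, 0, 0, 0, 0, 1, 2, 1, 2, 3, 1, 1, 0, 0, 0, 0, 1, 1, 2, 3, 4, 0, 0, 0, 0, 0, 0, 0, 0, 0, 0, 0, 0, 0, 1, 1]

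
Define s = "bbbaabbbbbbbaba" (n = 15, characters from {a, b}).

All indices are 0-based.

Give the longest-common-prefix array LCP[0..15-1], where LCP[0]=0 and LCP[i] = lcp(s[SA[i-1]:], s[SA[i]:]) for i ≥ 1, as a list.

[0, 1, 1, 2, 0, 2, 2, 1, 3, 2, 4, 3, 4, 5, 6]

rank | idx | suffix
   0 |  14 | a
   1 |   3 | aabbbbbbbaba
   2 |  12 | aba
   3 |   4 | abbbbbbbaba
   4 |  13 | ba
   5 |   2 | baabbbbbbbaba
   6 |  11 | baba
   7 |   1 | bbaabbbbbbbaba
   8 |  10 | bbaba
   9 |   0 | bbbaabbbbbbbaba
  10 |   9 | bbbaba
  11 |   8 | bbbbaba
  12 |   7 | bbbbbaba
  13 |   6 | bbbbbbaba
  14 |   5 | bbbbbbbaba

SA = [14, 3, 12, 4, 13, 2, 11, 1, 10, 0, 9, 8, 7, 6, 5]
i: (SA[i-1],SA[i]) lcp shared
  1: (14,3) 1 'a'
  2: (3,12) 1 'a'
  3: (12,4) 2 'ab'
  4: (4,13) 0 ''
  5: (13,2) 2 'ba'
  6: (2,11) 2 'ba'
  7: (11,1) 1 'b'
  8: (1,10) 3 'bba'
  9: (10,0) 2 'bb'
  10: (0,9) 4 'bbba'
  11: (9,8) 3 'bbb'
  12: (8,7) 4 'bbbb'
  13: (7,6) 5 'bbbbb'
  14: (6,5) 6 'bbbbbb'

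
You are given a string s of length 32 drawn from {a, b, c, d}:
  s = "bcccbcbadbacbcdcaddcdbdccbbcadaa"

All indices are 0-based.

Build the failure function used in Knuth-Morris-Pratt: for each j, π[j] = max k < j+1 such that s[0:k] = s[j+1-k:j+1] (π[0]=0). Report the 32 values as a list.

[0, 0, 0, 0, 1, 2, 1, 0, 0, 1, 0, 0, 1, 2, 0, 0, 0, 0, 0, 0, 0, 1, 0, 0, 0, 1, 1, 2, 0, 0, 0, 0]

π[0] = 0
j=1 s[j]='c': π[1]=0 (border '')
j=2 s[j]='c': π[2]=0 (border '')
j=3 s[j]='c': π[3]=0 (border '')
j=4 s[j]='b': π[4]=1 (border 'b')
j=5 s[j]='c': π[5]=2 (border 'bc')
j=6 s[j]='b': k: 2→0; π[6]=1 (border 'b')
j=7 s[j]='a': k: 1→0; π[7]=0 (border '')
j=8 s[j]='d': π[8]=0 (border '')
j=9 s[j]='b': π[9]=1 (border 'b')
j=10 s[j]='a': k: 1→0; π[10]=0 (border '')
j=11 s[j]='c': π[11]=0 (border '')
j=12 s[j]='b': π[12]=1 (border 'b')
j=13 s[j]='c': π[13]=2 (border 'bc')
j=14 s[j]='d': k: 2→0; π[14]=0 (border '')
j=15 s[j]='c': π[15]=0 (border '')
j=16 s[j]='a': π[16]=0 (border '')
j=17 s[j]='d': π[17]=0 (border '')
j=18 s[j]='d': π[18]=0 (border '')
j=19 s[j]='c': π[19]=0 (border '')
j=20 s[j]='d': π[20]=0 (border '')
j=21 s[j]='b': π[21]=1 (border 'b')
j=22 s[j]='d': k: 1→0; π[22]=0 (border '')
j=23 s[j]='c': π[23]=0 (border '')
j=24 s[j]='c': π[24]=0 (border '')
j=25 s[j]='b': π[25]=1 (border 'b')
j=26 s[j]='b': k: 1→0; π[26]=1 (border 'b')
j=27 s[j]='c': π[27]=2 (border 'bc')
j=28 s[j]='a': k: 2→0; π[28]=0 (border '')
j=29 s[j]='d': π[29]=0 (border '')
j=30 s[j]='a': π[30]=0 (border '')
j=31 s[j]='a': π[31]=0 (border '')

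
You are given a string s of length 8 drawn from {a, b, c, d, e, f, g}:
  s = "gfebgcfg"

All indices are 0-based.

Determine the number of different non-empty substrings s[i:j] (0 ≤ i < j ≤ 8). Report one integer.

33

rank | idx | suffix
   0 |   3 | bgcfg
   1 |   5 | cfg
   2 |   2 | ebgcfg
   3 |   1 | febgcfg
   4 |   6 | fg
   5 |   7 | g
   6 |   4 | gcfg
   7 |   0 | gfebgcfg

SA = [3, 5, 2, 1, 6, 7, 4, 0]
i: (SA[i-1],SA[i]) lcp shared
  1: (3,5) 0 ''
  2: (5,2) 0 ''
  3: (2,1) 0 ''
  4: (1,6) 1 'f'
  5: (6,7) 0 ''
  6: (7,4) 1 'g'
  7: (4,0) 1 'g'

n(n+1)/2 = 8·9/2 = 36
Σ LCP = 0 + 0 + 0 + 0 + 1 + 0 + 1 + 1 = 3
distinct = 36 − 3 = 33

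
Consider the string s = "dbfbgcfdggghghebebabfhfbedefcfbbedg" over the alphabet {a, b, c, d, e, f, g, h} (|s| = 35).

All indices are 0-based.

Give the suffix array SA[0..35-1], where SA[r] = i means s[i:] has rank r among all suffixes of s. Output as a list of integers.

[18, 17, 30, 15, 23, 31, 1, 19, 3, 28, 5, 0, 25, 33, 7, 16, 14, 24, 32, 26, 29, 22, 2, 27, 6, 20, 34, 4, 8, 9, 12, 10, 13, 21, 11]

rank→(start, suffix):
  0 → (18, 'abfhfbedefcfbbedg')
  1 → (17, 'babfhfbedefcfbbedg')
  2 → (30, 'bbedg')
  3 → (15, 'bebabfhfbedefcfbbedg')
  4 → (23, 'bedefcfbbedg')
  5 → (31, 'bedg')
  6 → (1, 'bfbgcfdggghghebebabfhfbedefcfbbedg')
  7 → (19, 'bfhfbedefcfbbedg')
  8 → (3, 'bgcfdggghghebebabfhfbedefcfbbedg')
  9 → (28, 'cfbbedg')
  10 → (5, 'cfdggghghebebabfhfbedefcfbbedg')
  11 → (0, 'dbfbgcfdggghghebebabfhfbedefcfbbedg')
  12 → (25, 'defcfbbedg')
  13 → (33, 'dg')
  14 → (7, 'dggghghebebabfhfbedefcfbbedg')
  15 → (16, 'ebabfhfbedefcfbbedg')
  16 → (14, 'ebebabfhfbedefcfbbedg')
  17 → (24, 'edefcfbbedg')
  18 → (32, 'edg')
  19 → (26, 'efcfbbedg')
  20 → (29, 'fbbedg')
  21 → (22, 'fbedefcfbbedg')
  22 → (2, 'fbgcfdggghghebebabfhfbedefcfbbedg')
  23 → (27, 'fcfbbedg')
  24 → (6, 'fdggghghebebabfhfbedefcfbbedg')
  25 → (20, 'fhfbedefcfbbedg')
  26 → (34, 'g')
  27 → (4, 'gcfdggghghebebabfhfbedefcfbbedg')
  28 → (8, 'ggghghebebabfhfbedefcfbbedg')
  29 → (9, 'gghghebebabfhfbedefcfbbedg')
  30 → (12, 'ghebebabfhfbedefcfbbedg')
  31 → (10, 'ghghebebabfhfbedefcfbbedg')
  32 → (13, 'hebebabfhfbedefcfbbedg')
  33 → (21, 'hfbedefcfbbedg')
  34 → (11, 'hghebebabfhfbedefcfbbedg')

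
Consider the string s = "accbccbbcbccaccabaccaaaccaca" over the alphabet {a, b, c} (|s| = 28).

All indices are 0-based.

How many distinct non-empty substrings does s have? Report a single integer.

rank | idx | suffix
   0 |  27 | a
   1 |  20 | aaaccaca
   2 |  21 | aaccaca
   3 |  15 | abaccaaaccaca
   4 |  25 | aca
   5 |  17 | accaaaccaca
   6 |  12 | accabaccaaaccaca
   7 |  22 | accaca
   8 |   0 | accbccbbcbccaccabaccaaaccaca
   9 |  16 | baccaaaccaca
  10 |   6 | bbcbccaccabaccaaaccaca
  11 |   7 | bcbccaccabaccaaaccaca
  12 |   9 | bccaccabaccaaaccaca
  13 |   3 | bccbbcbccaccabaccaaaccaca
  14 |  26 | ca
  15 |  19 | caaaccaca
  16 |  14 | cabaccaaaccaca
  17 |  24 | caca
  18 |  11 | caccabaccaaaccaca
  19 |   5 | cbbcbccaccabaccaaaccaca
  20 |   8 | cbccaccabaccaaaccaca
  21 |   2 | cbccbbcbccaccabaccaaaccaca
  22 |  18 | ccaaaccaca
  23 |  13 | ccabaccaaaccaca
  24 |  23 | ccaca
  25 |  10 | ccaccabaccaaaccaca
  26 |   4 | ccbbcbccaccabaccaaaccaca
  27 |   1 | ccbccbbcbccaccabaccaaaccaca

SA = [27, 20, 21, 15, 25, 17, 12, 22, 0, 16, 6, 7, 9, 3, 26, 19, 14, 24, 11, 5, 8, 2, 18, 13, 23, 10, 4, 1]
rank  pair      lcp
   1  s[27:],s[20:]  1  'a'
   2  s[20:],s[21:]  2  'aa'
   3  s[21:],s[15:]  1  'a'
   4  s[15:],s[25:]  1  'a'
   5  s[25:],s[17:]  2  'ac'
   6  s[17:],s[12:]  4  'acca'
   7  s[12:],s[22:]  4  'acca'
   8  s[22:],s[0:]  3  'acc'
   9  s[0:],s[16:]  0  ''
  10  s[16:],s[6:]  1  'b'
  11  s[6:],s[7:]  1  'b'
  12  s[7:],s[9:]  2  'bc'
  13  s[9:],s[3:]  3  'bcc'
  14  s[3:],s[26:]  0  ''
  15  s[26:],s[19:]  2  'ca'
  16  s[19:],s[14:]  2  'ca'
  17  s[14:],s[24:]  2  'ca'
  18  s[24:],s[11:]  3  'cac'
  19  s[11:],s[5:]  1  'c'
  20  s[5:],s[8:]  2  'cb'
  21  s[8:],s[2:]  4  'cbcc'
  22  s[2:],s[18:]  1  'c'
  23  s[18:],s[13:]  3  'cca'
  24  s[13:],s[23:]  3  'cca'
  25  s[23:],s[10:]  4  'ccac'
  26  s[10:],s[4:]  2  'cc'
  27  s[4:],s[1:]  3  'ccb'

n(n+1)/2 = 28·29/2 = 406
Σ LCP = 0 + 1 + 2 + 1 + 1 + 2 + 4 + 4 + 3 + 0 + 1 + 1 + 2 + 3 + 0 + 2 + 2 + 2 + 3 + 1 + 2 + 4 + 1 + 3 + 3 + 4 + 2 + 3 = 57
distinct = 406 − 57 = 349

349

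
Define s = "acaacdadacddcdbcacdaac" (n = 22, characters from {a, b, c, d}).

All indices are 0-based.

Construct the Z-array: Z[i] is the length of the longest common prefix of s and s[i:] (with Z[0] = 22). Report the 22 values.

[22, 0, 1, 2, 0, 0, 1, 0, 2, 0, 0, 0, 0, 0, 0, 0, 2, 0, 0, 1, 2, 0]

Z[0]=22
i=1: i≥r, start 0; Z[1]=0
i=2: i≥r, start 0; Z[2]=1 extend→box=[2,3)
i=3: i≥r, start 0; Z[3]=2 extend→box=[3,5)
i=4: min(r-i=1, Z[1]=0)=0; Z[4]=0
i=5: i≥r, start 0; Z[5]=0
i=6: i≥r, start 0; Z[6]=1 extend→box=[6,7)
i=7: i≥r, start 0; Z[7]=0
i=8: i≥r, start 0; Z[8]=2 extend→box=[8,10)
i=9: min(r-i=1, Z[1]=0)=0; Z[9]=0
i=10: i≥r, start 0; Z[10]=0
i=11: i≥r, start 0; Z[11]=0
i=12: i≥r, start 0; Z[12]=0
i=13: i≥r, start 0; Z[13]=0
i=14: i≥r, start 0; Z[14]=0
i=15: i≥r, start 0; Z[15]=0
i=16: i≥r, start 0; Z[16]=2 extend→box=[16,18)
i=17: min(r-i=1, Z[1]=0)=0; Z[17]=0
i=18: i≥r, start 0; Z[18]=0
i=19: i≥r, start 0; Z[19]=1 extend→box=[19,20)
i=20: i≥r, start 0; Z[20]=2 extend→box=[20,22)
i=21: min(r-i=1, Z[1]=0)=0; Z[21]=0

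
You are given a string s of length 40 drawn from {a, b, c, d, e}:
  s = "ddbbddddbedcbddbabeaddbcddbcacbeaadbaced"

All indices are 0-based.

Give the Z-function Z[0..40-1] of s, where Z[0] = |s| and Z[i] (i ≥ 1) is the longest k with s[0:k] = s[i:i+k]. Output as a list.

Z[0]=40
i=1: fresh scan; Z[1]=1 scan→box=[1,2)
i=2: fresh scan; Z[2]=0
i=3: fresh scan; Z[3]=0
i=4: fresh scan; Z[4]=2 scan→box=[4,6)
i=5: min(r-i=1, Z[1]=1)=1; Z[5]=2 scan→box=[5,7)
i=6: min(r-i=1, Z[1]=1)=1; Z[6]=3 scan→box=[6,9)
i=7: min(r-i=2, Z[1]=1)=1; Z[7]=1
i=8: min(r-i=1, Z[2]=0)=0; Z[8]=0
i=9: fresh scan; Z[9]=0
i=10: fresh scan; Z[10]=1 scan→box=[10,11)
i=11: fresh scan; Z[11]=0
i=12: fresh scan; Z[12]=0
i=13: fresh scan; Z[13]=3 scan→box=[13,16)
i=14: min(r-i=2, Z[1]=1)=1; Z[14]=1
i=15: min(r-i=1, Z[2]=0)=0; Z[15]=0
i=16: fresh scan; Z[16]=0
i=17: fresh scan; Z[17]=0
i=18: fresh scan; Z[18]=0
i=19: fresh scan; Z[19]=0
i=20: fresh scan; Z[20]=3 scan→box=[20,23)
i=21: min(r-i=2, Z[1]=1)=1; Z[21]=1
i=22: min(r-i=1, Z[2]=0)=0; Z[22]=0
i=23: fresh scan; Z[23]=0
i=24: fresh scan; Z[24]=3 scan→box=[24,27)
i=25: min(r-i=2, Z[1]=1)=1; Z[25]=1
i=26: min(r-i=1, Z[2]=0)=0; Z[26]=0
i=27: fresh scan; Z[27]=0
i=28: fresh scan; Z[28]=0
i=29: fresh scan; Z[29]=0
i=30: fresh scan; Z[30]=0
i=31: fresh scan; Z[31]=0
i=32: fresh scan; Z[32]=0
i=33: fresh scan; Z[33]=0
i=34: fresh scan; Z[34]=1 scan→box=[34,35)
i=35: fresh scan; Z[35]=0
i=36: fresh scan; Z[36]=0
i=37: fresh scan; Z[37]=0
i=38: fresh scan; Z[38]=0
i=39: fresh scan; Z[39]=1 scan→box=[39,40)

[40, 1, 0, 0, 2, 2, 3, 1, 0, 0, 1, 0, 0, 3, 1, 0, 0, 0, 0, 0, 3, 1, 0, 0, 3, 1, 0, 0, 0, 0, 0, 0, 0, 0, 1, 0, 0, 0, 0, 1]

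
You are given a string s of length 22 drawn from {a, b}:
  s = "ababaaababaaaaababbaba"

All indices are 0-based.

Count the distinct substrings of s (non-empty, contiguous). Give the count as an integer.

185

rank→(start, suffix):
  0 → (21, 'a')
  1 → (10, 'aaaaababbaba')
  2 → (11, 'aaaababbaba')
  3 → (4, 'aaababaaaaababbaba')
  4 → (12, 'aaababbaba')
  5 → (5, 'aababaaaaababbaba')
  6 → (13, 'aababbaba')
  7 → (19, 'aba')
  8 → (8, 'abaaaaababbaba')
  9 → (2, 'abaaababaaaaababbaba')
  10 → (6, 'ababaaaaababbaba')
  11 → (0, 'ababaaababaaaaababbaba')
  12 → (14, 'ababbaba')
  13 → (16, 'abbaba')
  14 → (20, 'ba')
  15 → (9, 'baaaaababbaba')
  16 → (3, 'baaababaaaaababbaba')
  17 → (18, 'baba')
  18 → (7, 'babaaaaababbaba')
  19 → (1, 'babaaababaaaaababbaba')
  20 → (15, 'babbaba')
  21 → (17, 'bbaba')

SA = [21, 10, 11, 4, 12, 5, 13, 19, 8, 2, 6, 0, 14, 16, 20, 9, 3, 18, 7, 1, 15, 17]
i: (SA[i-1],SA[i]) lcp shared
  1: (21,10) 1 'a'
  2: (10,11) 4 'aaaa'
  3: (11,4) 3 'aaa'
  4: (4,12) 6 'aaabab'
  5: (12,5) 2 'aa'
  6: (5,13) 5 'aabab'
  7: (13,19) 1 'a'
  8: (19,8) 3 'aba'
  9: (8,2) 5 'abaaa'
  10: (2,6) 3 'aba'
  11: (6,0) 7 'ababaaa'
  12: (0,14) 4 'abab'
  13: (14,16) 2 'ab'
  14: (16,20) 0 ''
  15: (20,9) 2 'ba'
  16: (9,3) 4 'baaa'
  17: (3,18) 2 'ba'
  18: (18,7) 4 'baba'
  19: (7,1) 6 'babaaa'
  20: (1,15) 3 'bab'
  21: (15,17) 1 'b'

n(n+1)/2 = 22·23/2 = 253
Σ LCP = 0 + 1 + 4 + 3 + 6 + 2 + 5 + 1 + 3 + 5 + 3 + 7 + 4 + 2 + 0 + 2 + 4 + 2 + 4 + 6 + 3 + 1 = 68
distinct = 253 − 68 = 185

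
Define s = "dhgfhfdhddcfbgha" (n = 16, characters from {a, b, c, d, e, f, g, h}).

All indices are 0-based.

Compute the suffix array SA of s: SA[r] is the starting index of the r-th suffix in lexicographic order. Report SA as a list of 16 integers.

[15, 12, 10, 9, 8, 6, 0, 11, 5, 3, 2, 13, 14, 7, 4, 1]

rank→(start, suffix):
  0 → (15, 'a')
  1 → (12, 'bgha')
  2 → (10, 'cfbgha')
  3 → (9, 'dcfbgha')
  4 → (8, 'ddcfbgha')
  5 → (6, 'dhddcfbgha')
  6 → (0, 'dhgfhfdhddcfbgha')
  7 → (11, 'fbgha')
  8 → (5, 'fdhddcfbgha')
  9 → (3, 'fhfdhddcfbgha')
  10 → (2, 'gfhfdhddcfbgha')
  11 → (13, 'gha')
  12 → (14, 'ha')
  13 → (7, 'hddcfbgha')
  14 → (4, 'hfdhddcfbgha')
  15 → (1, 'hgfhfdhddcfbgha')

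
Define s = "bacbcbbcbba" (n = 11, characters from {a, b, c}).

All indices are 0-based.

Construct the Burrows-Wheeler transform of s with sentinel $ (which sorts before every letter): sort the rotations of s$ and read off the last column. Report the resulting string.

rank  rotation      last
    0  $bacbcbbcbba  a
    1  a$bacbcbbcbb  b
    2  acbcbbcbba$b  b
    3  ba$bacbcbbcb  b
    4  bacbcbbcbba$  $
    5  bba$bacbcbbc  c
    6  bbcbba$bacbc  c
    7  bcbba$bacbcb  b
    8  bcbbcbba$bac  c
    9  cbba$bacbcbb  b
   10  cbbcbba$bacb  b
   11  cbcbbcbba$ba  a

abbb$ccbcbba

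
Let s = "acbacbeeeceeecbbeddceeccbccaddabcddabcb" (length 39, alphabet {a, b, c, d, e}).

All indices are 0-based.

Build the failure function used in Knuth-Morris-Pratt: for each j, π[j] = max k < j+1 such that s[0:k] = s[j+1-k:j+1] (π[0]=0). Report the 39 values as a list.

π[0] = 0
j=1 s[j]='c': π[1]=0 (border '')
j=2 s[j]='b': π[2]=0 (border '')
j=3 s[j]='a': π[3]=1 (border 'a')
j=4 s[j]='c': π[4]=2 (border 'ac')
j=5 s[j]='b': π[5]=3 (border 'acb')
j=6 s[j]='e': k: 3→0; π[6]=0 (border '')
j=7 s[j]='e': π[7]=0 (border '')
j=8 s[j]='e': π[8]=0 (border '')
j=9 s[j]='c': π[9]=0 (border '')
j=10 s[j]='e': π[10]=0 (border '')
j=11 s[j]='e': π[11]=0 (border '')
j=12 s[j]='e': π[12]=0 (border '')
j=13 s[j]='c': π[13]=0 (border '')
j=14 s[j]='b': π[14]=0 (border '')
j=15 s[j]='b': π[15]=0 (border '')
j=16 s[j]='e': π[16]=0 (border '')
j=17 s[j]='d': π[17]=0 (border '')
j=18 s[j]='d': π[18]=0 (border '')
j=19 s[j]='c': π[19]=0 (border '')
j=20 s[j]='e': π[20]=0 (border '')
j=21 s[j]='e': π[21]=0 (border '')
j=22 s[j]='c': π[22]=0 (border '')
j=23 s[j]='c': π[23]=0 (border '')
j=24 s[j]='b': π[24]=0 (border '')
j=25 s[j]='c': π[25]=0 (border '')
j=26 s[j]='c': π[26]=0 (border '')
j=27 s[j]='a': π[27]=1 (border 'a')
j=28 s[j]='d': k: 1→0; π[28]=0 (border '')
j=29 s[j]='d': π[29]=0 (border '')
j=30 s[j]='a': π[30]=1 (border 'a')
j=31 s[j]='b': k: 1→0; π[31]=0 (border '')
j=32 s[j]='c': π[32]=0 (border '')
j=33 s[j]='d': π[33]=0 (border '')
j=34 s[j]='d': π[34]=0 (border '')
j=35 s[j]='a': π[35]=1 (border 'a')
j=36 s[j]='b': k: 1→0; π[36]=0 (border '')
j=37 s[j]='c': π[37]=0 (border '')
j=38 s[j]='b': π[38]=0 (border '')

[0, 0, 0, 1, 2, 3, 0, 0, 0, 0, 0, 0, 0, 0, 0, 0, 0, 0, 0, 0, 0, 0, 0, 0, 0, 0, 0, 1, 0, 0, 1, 0, 0, 0, 0, 1, 0, 0, 0]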